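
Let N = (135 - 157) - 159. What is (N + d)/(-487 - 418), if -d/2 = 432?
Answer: 209/181 ≈ 1.1547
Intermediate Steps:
d = -864 (d = -2*432 = -864)
N = -181 (N = -22 - 159 = -181)
(N + d)/(-487 - 418) = (-181 - 864)/(-487 - 418) = -1045/(-905) = -1045*(-1/905) = 209/181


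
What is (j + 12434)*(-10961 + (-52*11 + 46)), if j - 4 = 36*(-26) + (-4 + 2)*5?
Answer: -132008604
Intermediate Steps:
j = -942 (j = 4 + (36*(-26) + (-4 + 2)*5) = 4 + (-936 - 2*5) = 4 + (-936 - 10) = 4 - 946 = -942)
(j + 12434)*(-10961 + (-52*11 + 46)) = (-942 + 12434)*(-10961 + (-52*11 + 46)) = 11492*(-10961 + (-572 + 46)) = 11492*(-10961 - 526) = 11492*(-11487) = -132008604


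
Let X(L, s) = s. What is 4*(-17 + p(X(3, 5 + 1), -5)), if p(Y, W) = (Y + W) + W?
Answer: -84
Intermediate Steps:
p(Y, W) = Y + 2*W (p(Y, W) = (W + Y) + W = Y + 2*W)
4*(-17 + p(X(3, 5 + 1), -5)) = 4*(-17 + ((5 + 1) + 2*(-5))) = 4*(-17 + (6 - 10)) = 4*(-17 - 4) = 4*(-21) = -84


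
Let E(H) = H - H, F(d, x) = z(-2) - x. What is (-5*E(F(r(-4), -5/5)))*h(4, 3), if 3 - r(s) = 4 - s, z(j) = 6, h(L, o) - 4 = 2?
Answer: 0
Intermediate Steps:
h(L, o) = 6 (h(L, o) = 4 + 2 = 6)
r(s) = -1 + s (r(s) = 3 - (4 - s) = 3 + (-4 + s) = -1 + s)
F(d, x) = 6 - x
E(H) = 0
(-5*E(F(r(-4), -5/5)))*h(4, 3) = -5*0*6 = 0*6 = 0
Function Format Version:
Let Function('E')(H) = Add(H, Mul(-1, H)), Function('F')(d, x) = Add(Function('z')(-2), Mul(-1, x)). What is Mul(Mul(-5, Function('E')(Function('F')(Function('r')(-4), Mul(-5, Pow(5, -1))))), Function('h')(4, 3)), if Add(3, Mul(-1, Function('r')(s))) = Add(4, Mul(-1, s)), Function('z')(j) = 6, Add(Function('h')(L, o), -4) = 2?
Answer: 0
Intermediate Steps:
Function('h')(L, o) = 6 (Function('h')(L, o) = Add(4, 2) = 6)
Function('r')(s) = Add(-1, s) (Function('r')(s) = Add(3, Mul(-1, Add(4, Mul(-1, s)))) = Add(3, Add(-4, s)) = Add(-1, s))
Function('F')(d, x) = Add(6, Mul(-1, x))
Function('E')(H) = 0
Mul(Mul(-5, Function('E')(Function('F')(Function('r')(-4), Mul(-5, Pow(5, -1))))), Function('h')(4, 3)) = Mul(Mul(-5, 0), 6) = Mul(0, 6) = 0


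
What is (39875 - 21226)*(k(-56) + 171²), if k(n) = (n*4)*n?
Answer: 779248465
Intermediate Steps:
k(n) = 4*n² (k(n) = (4*n)*n = 4*n²)
(39875 - 21226)*(k(-56) + 171²) = (39875 - 21226)*(4*(-56)² + 171²) = 18649*(4*3136 + 29241) = 18649*(12544 + 29241) = 18649*41785 = 779248465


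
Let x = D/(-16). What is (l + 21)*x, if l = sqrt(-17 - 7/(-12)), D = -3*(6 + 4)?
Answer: 315/8 + 5*I*sqrt(591)/16 ≈ 39.375 + 7.597*I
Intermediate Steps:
D = -30 (D = -3*10 = -30)
l = I*sqrt(591)/6 (l = sqrt(-17 - 7*(-1/12)) = sqrt(-17 + 7/12) = sqrt(-197/12) = I*sqrt(591)/6 ≈ 4.0518*I)
x = 15/8 (x = -30/(-16) = -30*(-1/16) = 15/8 ≈ 1.8750)
(l + 21)*x = (I*sqrt(591)/6 + 21)*(15/8) = (21 + I*sqrt(591)/6)*(15/8) = 315/8 + 5*I*sqrt(591)/16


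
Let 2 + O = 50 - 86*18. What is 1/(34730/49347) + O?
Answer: -52045653/34730 ≈ -1498.6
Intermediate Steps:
O = -1500 (O = -2 + (50 - 86*18) = -2 + (50 - 1548) = -2 - 1498 = -1500)
1/(34730/49347) + O = 1/(34730/49347) - 1500 = 49347/34730 - 1500 = -52045653/34730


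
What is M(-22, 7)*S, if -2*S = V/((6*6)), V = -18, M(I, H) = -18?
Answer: -9/2 ≈ -4.5000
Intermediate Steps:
S = ¼ (S = -(-9)/(6*6) = -(-9)/36 = -½*(-½) = ¼ ≈ 0.25000)
M(-22, 7)*S = -18*¼ = -9/2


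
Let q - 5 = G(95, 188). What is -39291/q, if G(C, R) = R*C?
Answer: -13097/5955 ≈ -2.1993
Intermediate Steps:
G(C, R) = C*R
q = 17865 (q = 5 + 95*188 = 5 + 17860 = 17865)
-39291/q = -39291/17865 = -39291*1/17865 = -13097/5955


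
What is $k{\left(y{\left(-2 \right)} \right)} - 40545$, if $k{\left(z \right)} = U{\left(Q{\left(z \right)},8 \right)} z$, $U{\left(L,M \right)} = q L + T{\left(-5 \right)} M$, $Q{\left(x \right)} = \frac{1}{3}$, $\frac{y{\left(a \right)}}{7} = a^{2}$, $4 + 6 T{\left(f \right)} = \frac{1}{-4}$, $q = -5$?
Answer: $- \frac{122251}{3} \approx -40750.0$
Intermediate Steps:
$T{\left(f \right)} = - \frac{17}{24}$ ($T{\left(f \right)} = - \frac{2}{3} + \frac{1}{6 \left(-4\right)} = - \frac{2}{3} + \frac{1}{6} \left(- \frac{1}{4}\right) = - \frac{2}{3} - \frac{1}{24} = - \frac{17}{24}$)
$y{\left(a \right)} = 7 a^{2}$
$Q{\left(x \right)} = \frac{1}{3}$
$U{\left(L,M \right)} = - 5 L - \frac{17 M}{24}$
$k{\left(z \right)} = - \frac{22 z}{3}$ ($k{\left(z \right)} = \left(\left(-5\right) \frac{1}{3} - \frac{17}{3}\right) z = \left(- \frac{5}{3} - \frac{17}{3}\right) z = - \frac{22 z}{3}$)
$k{\left(y{\left(-2 \right)} \right)} - 40545 = - \frac{22 \cdot 7 \left(-2\right)^{2}}{3} - 40545 = - \frac{22 \cdot 7 \cdot 4}{3} - 40545 = \left(- \frac{22}{3}\right) 28 - 40545 = - \frac{616}{3} - 40545 = - \frac{122251}{3}$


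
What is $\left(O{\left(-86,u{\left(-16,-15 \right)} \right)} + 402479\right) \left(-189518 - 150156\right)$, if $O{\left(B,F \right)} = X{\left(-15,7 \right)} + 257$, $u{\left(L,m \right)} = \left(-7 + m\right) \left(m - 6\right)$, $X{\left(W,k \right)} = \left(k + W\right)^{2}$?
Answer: $-136820687200$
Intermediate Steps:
$X{\left(W,k \right)} = \left(W + k\right)^{2}$
$u{\left(L,m \right)} = \left(-7 + m\right) \left(-6 + m\right)$
$O{\left(B,F \right)} = 321$ ($O{\left(B,F \right)} = \left(-15 + 7\right)^{2} + 257 = \left(-8\right)^{2} + 257 = 64 + 257 = 321$)
$\left(O{\left(-86,u{\left(-16,-15 \right)} \right)} + 402479\right) \left(-189518 - 150156\right) = \left(321 + 402479\right) \left(-189518 - 150156\right) = 402800 \left(-339674\right) = -136820687200$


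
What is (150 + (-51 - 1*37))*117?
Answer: 7254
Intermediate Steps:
(150 + (-51 - 1*37))*117 = (150 + (-51 - 37))*117 = (150 - 88)*117 = 62*117 = 7254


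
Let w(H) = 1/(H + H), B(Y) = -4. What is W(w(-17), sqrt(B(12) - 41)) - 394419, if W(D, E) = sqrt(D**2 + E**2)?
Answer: -394419 + I*sqrt(52019)/34 ≈ -3.9442e+5 + 6.7081*I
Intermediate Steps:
w(H) = 1/(2*H)
W(w(-17), sqrt(B(12) - 41)) - 394419 = sqrt(((1/2)/(-17))**2 + (sqrt(-4 - 41))**2) - 394419 = sqrt(((1/2)*(-1/17))**2 + (sqrt(-45))**2) - 394419 = sqrt((-1/34)**2 + (3*I*sqrt(5))**2) - 394419 = sqrt(1/1156 - 45) - 394419 = sqrt(-52019/1156) - 394419 = I*sqrt(52019)/34 - 394419 = -394419 + I*sqrt(52019)/34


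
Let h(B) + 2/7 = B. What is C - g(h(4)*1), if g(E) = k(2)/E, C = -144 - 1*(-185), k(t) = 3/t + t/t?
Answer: 2097/52 ≈ 40.327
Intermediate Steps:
k(t) = 1 + 3/t (k(t) = 3/t + 1 = 1 + 3/t)
h(B) = -2/7 + B
C = 41 (C = -144 + 185 = 41)
g(E) = 5/(2*E) (g(E) = ((3 + 2)/2)/E = ((1/2)*5)/E = 5/(2*E))
C - g(h(4)*1) = 41 - 5/(2*((-2/7 + 4)*1)) = 41 - 5/(2*((26/7)*1)) = 41 - 5/(2*26/7) = 41 - 5*7/(2*26) = 41 - 1*35/52 = 41 - 35/52 = 2097/52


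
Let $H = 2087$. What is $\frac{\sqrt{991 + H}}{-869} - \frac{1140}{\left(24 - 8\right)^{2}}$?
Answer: $- \frac{285}{64} - \frac{9 \sqrt{38}}{869} \approx -4.517$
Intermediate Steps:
$\frac{\sqrt{991 + H}}{-869} - \frac{1140}{\left(24 - 8\right)^{2}} = \frac{\sqrt{991 + 2087}}{-869} - \frac{1140}{\left(24 - 8\right)^{2}} = \sqrt{3078} \left(- \frac{1}{869}\right) - \frac{1140}{16^{2}} = 9 \sqrt{38} \left(- \frac{1}{869}\right) - \frac{1140}{256} = - \frac{9 \sqrt{38}}{869} - \frac{285}{64} = - \frac{285}{64} - \frac{9 \sqrt{38}}{869}$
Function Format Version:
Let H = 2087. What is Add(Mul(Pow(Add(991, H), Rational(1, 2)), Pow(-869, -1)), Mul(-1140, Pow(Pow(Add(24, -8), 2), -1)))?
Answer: Add(Rational(-285, 64), Mul(Rational(-9, 869), Pow(38, Rational(1, 2)))) ≈ -4.5170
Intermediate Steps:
Add(Mul(Pow(Add(991, H), Rational(1, 2)), Pow(-869, -1)), Mul(-1140, Pow(Pow(Add(24, -8), 2), -1))) = Add(Mul(Pow(Add(991, 2087), Rational(1, 2)), Pow(-869, -1)), Mul(-1140, Pow(Pow(Add(24, -8), 2), -1))) = Add(Mul(Pow(3078, Rational(1, 2)), Rational(-1, 869)), Mul(-1140, Pow(Pow(16, 2), -1))) = Add(Mul(Mul(9, Pow(38, Rational(1, 2))), Rational(-1, 869)), Mul(-1140, Pow(256, -1))) = Add(Mul(Rational(-9, 869), Pow(38, Rational(1, 2))), Mul(-1140, Rational(1, 256))) = Add(Mul(Rational(-9, 869), Pow(38, Rational(1, 2))), Rational(-285, 64)) = Add(Rational(-285, 64), Mul(Rational(-9, 869), Pow(38, Rational(1, 2))))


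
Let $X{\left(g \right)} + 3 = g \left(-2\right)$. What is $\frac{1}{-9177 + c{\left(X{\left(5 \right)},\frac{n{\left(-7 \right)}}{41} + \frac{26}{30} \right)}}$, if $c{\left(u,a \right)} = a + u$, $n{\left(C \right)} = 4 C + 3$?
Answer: $- \frac{615}{5651692} \approx -0.00010882$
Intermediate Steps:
$X{\left(g \right)} = -3 - 2 g$ ($X{\left(g \right)} = -3 + g \left(-2\right) = -3 - 2 g$)
$n{\left(C \right)} = 3 + 4 C$
$\frac{1}{-9177 + c{\left(X{\left(5 \right)},\frac{n{\left(-7 \right)}}{41} + \frac{26}{30} \right)}} = \frac{1}{-9177 + \left(\left(\frac{3 + 4 \left(-7\right)}{41} + \frac{26}{30}\right) - 13\right)} = \frac{1}{-9177 + \left(\left(\left(3 - 28\right) \frac{1}{41} + 26 \cdot \frac{1}{30}\right) - 13\right)} = \frac{1}{-9177 + \left(\left(\left(-25\right) \frac{1}{41} + \frac{13}{15}\right) - 13\right)} = \frac{1}{-9177 + \left(\left(- \frac{25}{41} + \frac{13}{15}\right) - 13\right)} = \frac{1}{-9177 + \left(\frac{158}{615} - 13\right)} = \frac{1}{-9177 - \frac{7837}{615}} = \frac{1}{- \frac{5651692}{615}} = - \frac{615}{5651692}$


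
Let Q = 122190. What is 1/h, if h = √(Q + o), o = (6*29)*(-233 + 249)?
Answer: √13886/41658 ≈ 0.0028287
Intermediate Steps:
o = 2784 (o = 174*16 = 2784)
h = 3*√13886 (h = √(122190 + 2784) = √124974 = 3*√13886 ≈ 353.52)
1/h = 1/(3*√13886) = √13886/41658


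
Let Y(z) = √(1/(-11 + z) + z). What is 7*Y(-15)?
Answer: 7*I*√10166/26 ≈ 27.146*I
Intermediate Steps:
Y(z) = √(z + 1/(-11 + z))
7*Y(-15) = 7*√((1 - 15*(-11 - 15))/(-11 - 15)) = 7*√((1 - 15*(-26))/(-26)) = 7*√(-(1 + 390)/26) = 7*√(-1/26*391) = 7*√(-391/26) = 7*(I*√10166/26) = 7*I*√10166/26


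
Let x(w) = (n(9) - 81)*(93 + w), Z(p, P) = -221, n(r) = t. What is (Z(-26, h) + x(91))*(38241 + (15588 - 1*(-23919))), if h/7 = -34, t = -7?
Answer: -1276077924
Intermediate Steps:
h = -238 (h = 7*(-34) = -238)
n(r) = -7
x(w) = -8184 - 88*w (x(w) = (-7 - 81)*(93 + w) = -88*(93 + w) = -8184 - 88*w)
(Z(-26, h) + x(91))*(38241 + (15588 - 1*(-23919))) = (-221 + (-8184 - 88*91))*(38241 + (15588 - 1*(-23919))) = (-221 + (-8184 - 8008))*(38241 + (15588 + 23919)) = (-221 - 16192)*(38241 + 39507) = -16413*77748 = -1276077924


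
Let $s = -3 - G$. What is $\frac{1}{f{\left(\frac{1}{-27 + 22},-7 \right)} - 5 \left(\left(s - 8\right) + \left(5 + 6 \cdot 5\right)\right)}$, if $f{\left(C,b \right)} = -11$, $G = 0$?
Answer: $- \frac{1}{131} \approx -0.0076336$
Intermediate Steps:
$s = -3$ ($s = -3 - 0 = -3 + 0 = -3$)
$\frac{1}{f{\left(\frac{1}{-27 + 22},-7 \right)} - 5 \left(\left(s - 8\right) + \left(5 + 6 \cdot 5\right)\right)} = \frac{1}{-11 - 5 \left(\left(-3 - 8\right) + \left(5 + 6 \cdot 5\right)\right)} = \frac{1}{-11 - 5 \left(\left(-3 - 8\right) + \left(5 + 30\right)\right)} = \frac{1}{-11 - 5 \left(-11 + 35\right)} = \frac{1}{-11 - 120} = \frac{1}{-131} = - \frac{1}{131}$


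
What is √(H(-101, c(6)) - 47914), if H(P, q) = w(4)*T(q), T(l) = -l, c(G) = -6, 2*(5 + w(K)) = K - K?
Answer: 2*I*√11986 ≈ 218.96*I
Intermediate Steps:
w(K) = -5 (w(K) = -5 + (K - K)/2 = -5 + (½)*0 = -5 + 0 = -5)
H(P, q) = 5*q (H(P, q) = -(-5)*q = 5*q)
√(H(-101, c(6)) - 47914) = √(5*(-6) - 47914) = √(-30 - 47914) = √(-47944) = 2*I*√11986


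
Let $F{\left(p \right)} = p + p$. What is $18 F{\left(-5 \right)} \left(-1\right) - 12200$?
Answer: $-12020$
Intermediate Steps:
$F{\left(p \right)} = 2 p$
$18 F{\left(-5 \right)} \left(-1\right) - 12200 = 18 \cdot 2 \left(-5\right) \left(-1\right) - 12200 = 18 \left(-10\right) \left(-1\right) - 12200 = \left(-180\right) \left(-1\right) - 12200 = 180 - 12200 = -12020$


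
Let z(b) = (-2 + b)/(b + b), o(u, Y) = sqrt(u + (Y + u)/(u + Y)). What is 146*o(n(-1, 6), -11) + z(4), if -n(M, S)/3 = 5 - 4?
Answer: 1/4 + 146*I*sqrt(2) ≈ 0.25 + 206.48*I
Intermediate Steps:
n(M, S) = -3 (n(M, S) = -3*(5 - 4) = -3*1 = -3)
o(u, Y) = sqrt(1 + u) (o(u, Y) = sqrt(u + (Y + u)/(Y + u)) = sqrt(u + 1) = sqrt(1 + u))
z(b) = (-2 + b)/(2*b) (z(b) = (-2 + b)/((2*b)) = (-2 + b)*(1/(2*b)) = (-2 + b)/(2*b))
146*o(n(-1, 6), -11) + z(4) = 146*sqrt((-11 - 3 - 3*(-11 - 3))/(-11 - 3)) + (1/2)*(-2 + 4)/4 = 146*sqrt((-11 - 3 - 3*(-14))/(-14)) + (1/2)*(1/4)*2 = 146*sqrt(-(-11 - 3 + 42)/14) + 1/4 = 146*sqrt(-1/14*28) + 1/4 = 146*sqrt(-2) + 1/4 = 146*(I*sqrt(2)) + 1/4 = 146*I*sqrt(2) + 1/4 = 1/4 + 146*I*sqrt(2)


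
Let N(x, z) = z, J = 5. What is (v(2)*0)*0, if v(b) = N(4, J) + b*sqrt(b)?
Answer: 0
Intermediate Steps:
v(b) = 5 + b**(3/2) (v(b) = 5 + b*sqrt(b) = 5 + b**(3/2))
(v(2)*0)*0 = ((5 + 2**(3/2))*0)*0 = ((5 + 2*sqrt(2))*0)*0 = 0*0 = 0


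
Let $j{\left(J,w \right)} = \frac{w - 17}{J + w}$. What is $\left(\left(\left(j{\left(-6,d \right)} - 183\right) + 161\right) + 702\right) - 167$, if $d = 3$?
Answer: $\frac{1553}{3} \approx 517.67$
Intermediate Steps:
$j{\left(J,w \right)} = \frac{-17 + w}{J + w}$
$\left(\left(\left(j{\left(-6,d \right)} - 183\right) + 161\right) + 702\right) - 167 = \left(\left(\left(\frac{-17 + 3}{-6 + 3} - 183\right) + 161\right) + 702\right) - 167 = \left(\left(\left(\frac{1}{-3} \left(-14\right) - 183\right) + 161\right) + 702\right) - 167 = \left(\left(\left(\left(- \frac{1}{3}\right) \left(-14\right) - 183\right) + 161\right) + 702\right) - 167 = \left(\left(\left(\frac{14}{3} - 183\right) + 161\right) + 702\right) - 167 = \left(\left(- \frac{535}{3} + 161\right) + 702\right) - 167 = \left(- \frac{52}{3} + 702\right) - 167 = \frac{2054}{3} - 167 = \frac{1553}{3}$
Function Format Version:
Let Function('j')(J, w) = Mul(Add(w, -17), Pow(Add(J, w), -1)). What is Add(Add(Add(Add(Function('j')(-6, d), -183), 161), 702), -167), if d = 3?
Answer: Rational(1553, 3) ≈ 517.67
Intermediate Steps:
Function('j')(J, w) = Mul(Pow(Add(J, w), -1), Add(-17, w)) (Function('j')(J, w) = Mul(Add(-17, w), Pow(Add(J, w), -1)) = Mul(Pow(Add(J, w), -1), Add(-17, w)))
Add(Add(Add(Add(Function('j')(-6, d), -183), 161), 702), -167) = Add(Add(Add(Add(Mul(Pow(Add(-6, 3), -1), Add(-17, 3)), -183), 161), 702), -167) = Add(Add(Add(Add(Mul(Pow(-3, -1), -14), -183), 161), 702), -167) = Add(Add(Add(Add(Mul(Rational(-1, 3), -14), -183), 161), 702), -167) = Add(Add(Add(Add(Rational(14, 3), -183), 161), 702), -167) = Add(Add(Add(Rational(-535, 3), 161), 702), -167) = Add(Add(Rational(-52, 3), 702), -167) = Add(Rational(2054, 3), -167) = Rational(1553, 3)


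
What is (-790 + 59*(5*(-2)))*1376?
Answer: -1898880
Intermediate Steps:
(-790 + 59*(5*(-2)))*1376 = (-790 + 59*(-10))*1376 = (-790 - 590)*1376 = -1380*1376 = -1898880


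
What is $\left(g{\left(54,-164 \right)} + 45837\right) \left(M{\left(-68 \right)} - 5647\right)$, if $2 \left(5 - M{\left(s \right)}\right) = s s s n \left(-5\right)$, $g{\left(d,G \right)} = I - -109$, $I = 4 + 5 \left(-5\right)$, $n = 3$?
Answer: $-108561280850$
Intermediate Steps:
$I = -21$ ($I = 4 - 25 = -21$)
$g{\left(d,G \right)} = 88$ ($g{\left(d,G \right)} = -21 - -109 = -21 + 109 = 88$)
$M{\left(s \right)} = 5 + \frac{15 s^{3}}{2}$ ($M{\left(s \right)} = 5 - \frac{s s s 3 \left(-5\right)}{2} = 5 - \frac{s^{2} \cdot 3 s \left(-5\right)}{2} = 5 - \frac{s^{2} \left(- 15 s\right)}{2} = 5 - \frac{\left(-15\right) s^{3}}{2} = 5 + \frac{15 s^{3}}{2}$)
$\left(g{\left(54,-164 \right)} + 45837\right) \left(M{\left(-68 \right)} - 5647\right) = \left(88 + 45837\right) \left(\left(5 + \frac{15 \left(-68\right)^{3}}{2}\right) - 5647\right) = 45925 \left(\left(5 + \frac{15}{2} \left(-314432\right)\right) - 5647\right) = 45925 \left(\left(5 - 2358240\right) - 5647\right) = 45925 \left(-2358235 - 5647\right) = 45925 \left(-2363882\right) = -108561280850$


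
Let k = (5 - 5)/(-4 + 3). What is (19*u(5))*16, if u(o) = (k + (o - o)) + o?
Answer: 1520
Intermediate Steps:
k = 0 (k = 0/(-1) = 0*(-1) = 0)
u(o) = o (u(o) = (0 + (o - o)) + o = (0 + 0) + o = 0 + o = o)
(19*u(5))*16 = (19*5)*16 = 95*16 = 1520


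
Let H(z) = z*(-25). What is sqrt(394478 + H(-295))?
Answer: sqrt(401853) ≈ 633.92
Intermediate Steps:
H(z) = -25*z
sqrt(394478 + H(-295)) = sqrt(394478 - 25*(-295)) = sqrt(394478 + 7375) = sqrt(401853)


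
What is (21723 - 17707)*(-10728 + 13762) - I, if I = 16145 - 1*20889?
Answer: 12189288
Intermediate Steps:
I = -4744 (I = 16145 - 20889 = -4744)
(21723 - 17707)*(-10728 + 13762) - I = (21723 - 17707)*(-10728 + 13762) - 1*(-4744) = 4016*3034 + 4744 = 12184544 + 4744 = 12189288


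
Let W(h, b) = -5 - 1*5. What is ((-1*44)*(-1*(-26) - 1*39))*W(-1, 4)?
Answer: -5720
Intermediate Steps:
W(h, b) = -10 (W(h, b) = -5 - 5 = -10)
((-1*44)*(-1*(-26) - 1*39))*W(-1, 4) = ((-1*44)*(-1*(-26) - 1*39))*(-10) = -44*(26 - 39)*(-10) = -44*(-13)*(-10) = 572*(-10) = -5720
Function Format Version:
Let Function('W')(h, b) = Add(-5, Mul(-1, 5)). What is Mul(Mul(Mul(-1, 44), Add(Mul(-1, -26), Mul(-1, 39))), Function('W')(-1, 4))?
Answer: -5720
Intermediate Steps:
Function('W')(h, b) = -10 (Function('W')(h, b) = Add(-5, -5) = -10)
Mul(Mul(Mul(-1, 44), Add(Mul(-1, -26), Mul(-1, 39))), Function('W')(-1, 4)) = Mul(Mul(Mul(-1, 44), Add(Mul(-1, -26), Mul(-1, 39))), -10) = Mul(Mul(-44, Add(26, -39)), -10) = Mul(Mul(-44, -13), -10) = Mul(572, -10) = -5720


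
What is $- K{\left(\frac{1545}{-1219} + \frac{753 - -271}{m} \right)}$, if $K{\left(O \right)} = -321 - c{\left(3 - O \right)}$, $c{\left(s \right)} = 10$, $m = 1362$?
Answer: $331$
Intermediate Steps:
$K{\left(O \right)} = -331$ ($K{\left(O \right)} = -321 - 10 = -331$)
$- K{\left(\frac{1545}{-1219} + \frac{753 - -271}{m} \right)} = \left(-1\right) \left(-331\right) = 331$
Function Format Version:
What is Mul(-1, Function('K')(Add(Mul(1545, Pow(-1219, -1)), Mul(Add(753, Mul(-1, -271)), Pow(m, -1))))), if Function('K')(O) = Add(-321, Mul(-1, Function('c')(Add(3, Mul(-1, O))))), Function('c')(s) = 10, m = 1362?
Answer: 331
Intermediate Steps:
Function('K')(O) = -331 (Function('K')(O) = Add(-321, Mul(-1, 10)) = Add(-321, -10) = -331)
Mul(-1, Function('K')(Add(Mul(1545, Pow(-1219, -1)), Mul(Add(753, Mul(-1, -271)), Pow(m, -1))))) = Mul(-1, -331) = 331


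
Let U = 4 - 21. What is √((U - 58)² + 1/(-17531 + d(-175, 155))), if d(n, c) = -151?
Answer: √1758673804818/17682 ≈ 75.000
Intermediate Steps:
U = -17
√((U - 58)² + 1/(-17531 + d(-175, 155))) = √((-17 - 58)² + 1/(-17531 - 151)) = √((-75)² + 1/(-17682)) = √(5625 - 1/17682) = √(99461249/17682) = √1758673804818/17682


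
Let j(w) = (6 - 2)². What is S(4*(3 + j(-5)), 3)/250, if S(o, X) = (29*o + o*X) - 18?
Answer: 1207/125 ≈ 9.6560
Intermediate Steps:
j(w) = 16 (j(w) = 4² = 16)
S(o, X) = -18 + 29*o + X*o (S(o, X) = (29*o + X*o) - 18 = -18 + 29*o + X*o)
S(4*(3 + j(-5)), 3)/250 = (-18 + 29*(4*(3 + 16)) + 3*(4*(3 + 16)))/250 = (-18 + 29*(4*19) + 3*(4*19))*(1/250) = (-18 + 29*76 + 3*76)*(1/250) = (-18 + 2204 + 228)*(1/250) = 2414*(1/250) = 1207/125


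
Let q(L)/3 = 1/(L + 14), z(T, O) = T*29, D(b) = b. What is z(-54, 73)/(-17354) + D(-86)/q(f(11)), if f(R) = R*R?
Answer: -33579207/8677 ≈ -3869.9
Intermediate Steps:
z(T, O) = 29*T
f(R) = R²
q(L) = 3/(14 + L) (q(L) = 3/(L + 14) = 3/(14 + L))
z(-54, 73)/(-17354) + D(-86)/q(f(11)) = (29*(-54))/(-17354) - 86/(3/(14 + 11²)) = -1566*(-1/17354) - 86/(3/(14 + 121)) = 783/8677 - 86/(3/135) = 783/8677 - 86/(3*(1/135)) = 783/8677 - 86/1/45 = 783/8677 - 86*45 = 783/8677 - 3870 = -33579207/8677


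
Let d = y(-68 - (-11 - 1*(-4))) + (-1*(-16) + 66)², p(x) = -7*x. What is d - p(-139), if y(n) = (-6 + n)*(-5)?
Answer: 6086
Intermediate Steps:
y(n) = 30 - 5*n
d = 7059 (d = (30 - 5*(-68 - (-11 - 1*(-4)))) + (-1*(-16) + 66)² = (30 - 5*(-68 - (-11 + 4))) + (16 + 66)² = (30 - 5*(-68 - 1*(-7))) + 82² = (30 - 5*(-68 + 7)) + 6724 = (30 - 5*(-61)) + 6724 = (30 + 305) + 6724 = 335 + 6724 = 7059)
d - p(-139) = 7059 - (-7)*(-139) = 7059 - 1*973 = 7059 - 973 = 6086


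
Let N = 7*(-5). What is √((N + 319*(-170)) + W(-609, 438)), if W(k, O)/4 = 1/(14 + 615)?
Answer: I*√21469456349/629 ≈ 232.95*I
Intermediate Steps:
N = -35
W(k, O) = 4/629 (W(k, O) = 4/(14 + 615) = 4/629)
√((N + 319*(-170)) + W(-609, 438)) = √((-35 + 319*(-170)) + 4/629) = √((-35 - 54230) + 4/629) = √(-54265 + 4/629) = √(-34132681/629) = I*√21469456349/629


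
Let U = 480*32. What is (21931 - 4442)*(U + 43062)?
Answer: 1021742358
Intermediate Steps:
U = 15360
(21931 - 4442)*(U + 43062) = (21931 - 4442)*(15360 + 43062) = 17489*58422 = 1021742358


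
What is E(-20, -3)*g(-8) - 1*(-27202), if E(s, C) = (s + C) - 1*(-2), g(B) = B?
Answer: 27370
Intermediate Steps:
E(s, C) = 2 + C + s (E(s, C) = (C + s) + 2 = 2 + C + s)
E(-20, -3)*g(-8) - 1*(-27202) = (2 - 3 - 20)*(-8) - 1*(-27202) = -21*(-8) + 27202 = 168 + 27202 = 27370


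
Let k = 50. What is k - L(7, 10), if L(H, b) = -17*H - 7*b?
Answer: 239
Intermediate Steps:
k - L(7, 10) = 50 - (-17*7 - 7*10) = 50 - (-119 - 70) = 50 - 1*(-189) = 50 + 189 = 239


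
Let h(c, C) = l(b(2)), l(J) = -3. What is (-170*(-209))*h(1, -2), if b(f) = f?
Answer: -106590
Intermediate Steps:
h(c, C) = -3
(-170*(-209))*h(1, -2) = -170*(-209)*(-3) = 35530*(-3) = -106590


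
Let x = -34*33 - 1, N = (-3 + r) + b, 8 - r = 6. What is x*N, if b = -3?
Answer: 4492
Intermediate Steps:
r = 2 (r = 8 - 1*6 = 8 - 6 = 2)
N = -4 (N = (-3 + 2) - 3 = -1 - 3 = -4)
x = -1123 (x = -1122 - 1 = -1123)
x*N = -1123*(-4) = 4492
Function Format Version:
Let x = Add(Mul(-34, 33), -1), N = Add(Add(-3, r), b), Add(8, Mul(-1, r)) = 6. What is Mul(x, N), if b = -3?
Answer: 4492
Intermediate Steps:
r = 2 (r = Add(8, Mul(-1, 6)) = Add(8, -6) = 2)
N = -4 (N = Add(Add(-3, 2), -3) = Add(-1, -3) = -4)
x = -1123 (x = Add(-1122, -1) = -1123)
Mul(x, N) = Mul(-1123, -4) = 4492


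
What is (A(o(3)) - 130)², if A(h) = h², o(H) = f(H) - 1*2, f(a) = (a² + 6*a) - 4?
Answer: 96721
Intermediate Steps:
f(a) = -4 + a² + 6*a
o(H) = -6 + H² + 6*H (o(H) = (-4 + H² + 6*H) - 1*2 = (-4 + H² + 6*H) - 2 = -6 + H² + 6*H)
(A(o(3)) - 130)² = ((-6 + 3² + 6*3)² - 130)² = ((-6 + 9 + 18)² - 130)² = (21² - 130)² = (441 - 130)² = 311² = 96721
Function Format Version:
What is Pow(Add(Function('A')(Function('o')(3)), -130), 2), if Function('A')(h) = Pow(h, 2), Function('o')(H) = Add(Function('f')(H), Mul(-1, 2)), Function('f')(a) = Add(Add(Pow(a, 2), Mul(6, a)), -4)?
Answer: 96721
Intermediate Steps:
Function('f')(a) = Add(-4, Pow(a, 2), Mul(6, a))
Function('o')(H) = Add(-6, Pow(H, 2), Mul(6, H)) (Function('o')(H) = Add(Add(-4, Pow(H, 2), Mul(6, H)), Mul(-1, 2)) = Add(Add(-4, Pow(H, 2), Mul(6, H)), -2) = Add(-6, Pow(H, 2), Mul(6, H)))
Pow(Add(Function('A')(Function('o')(3)), -130), 2) = Pow(Add(Pow(Add(-6, Pow(3, 2), Mul(6, 3)), 2), -130), 2) = Pow(Add(Pow(Add(-6, 9, 18), 2), -130), 2) = Pow(Add(Pow(21, 2), -130), 2) = Pow(Add(441, -130), 2) = Pow(311, 2) = 96721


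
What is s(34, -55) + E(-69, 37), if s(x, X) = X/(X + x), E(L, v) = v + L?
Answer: -617/21 ≈ -29.381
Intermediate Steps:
E(L, v) = L + v
s(34, -55) + E(-69, 37) = -55/(-55 + 34) + (-69 + 37) = -55/(-21) - 32 = -55*(-1/21) - 32 = 55/21 - 32 = -617/21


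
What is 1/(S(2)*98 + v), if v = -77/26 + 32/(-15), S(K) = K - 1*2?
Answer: -390/1987 ≈ -0.19628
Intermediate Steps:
S(K) = -2 + K (S(K) = K - 2 = -2 + K)
v = -1987/390 (v = -77*1/26 + 32*(-1/15) = -77/26 - 32/15 = -1987/390 ≈ -5.0949)
1/(S(2)*98 + v) = 1/((-2 + 2)*98 - 1987/390) = 1/(0*98 - 1987/390) = 1/(0 - 1987/390) = 1/(-1987/390) = -390/1987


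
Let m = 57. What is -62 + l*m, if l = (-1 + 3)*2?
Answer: 166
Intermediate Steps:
l = 4 (l = 2*2 = 4)
-62 + l*m = -62 + 4*57 = -62 + 228 = 166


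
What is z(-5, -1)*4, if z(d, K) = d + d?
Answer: -40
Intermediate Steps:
z(d, K) = 2*d
z(-5, -1)*4 = (2*(-5))*4 = -10*4 = -40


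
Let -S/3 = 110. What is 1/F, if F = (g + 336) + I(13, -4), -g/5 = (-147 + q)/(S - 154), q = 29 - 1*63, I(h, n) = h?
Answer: 484/168011 ≈ 0.0028808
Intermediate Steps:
S = -330 (S = -3*110 = -330)
q = -34 (q = 29 - 63 = -34)
g = -905/484 (g = -5*(-147 - 34)/(-330 - 154) = -(-905)/(-484) = -(-905)*(-1)/484 = -5*181/484 = -905/484 ≈ -1.8698)
F = 168011/484 (F = (-905/484 + 336) + 13 = 161719/484 + 13 = 168011/484 ≈ 347.13)
1/F = 1/(168011/484) = 484/168011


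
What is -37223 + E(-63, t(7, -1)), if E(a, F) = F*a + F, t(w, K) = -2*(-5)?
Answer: -37843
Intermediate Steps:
t(w, K) = 10
E(a, F) = F + F*a
-37223 + E(-63, t(7, -1)) = -37223 + 10*(1 - 63) = -37223 + 10*(-62) = -37223 - 620 = -37843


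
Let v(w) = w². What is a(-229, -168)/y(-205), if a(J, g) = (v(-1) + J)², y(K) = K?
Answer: -51984/205 ≈ -253.58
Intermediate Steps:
a(J, g) = (1 + J)² (a(J, g) = ((-1)² + J)² = (1 + J)²)
a(-229, -168)/y(-205) = (1 - 229)²/(-205) = (-228)²*(-1/205) = 51984*(-1/205) = -51984/205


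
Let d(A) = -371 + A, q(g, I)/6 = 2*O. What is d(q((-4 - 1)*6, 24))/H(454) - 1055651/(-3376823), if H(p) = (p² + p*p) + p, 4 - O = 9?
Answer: 434196977873/1393567576578 ≈ 0.31157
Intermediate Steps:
O = -5 (O = 4 - 1*9 = 4 - 9 = -5)
q(g, I) = -60 (q(g, I) = 6*(2*(-5)) = 6*(-10) = -60)
H(p) = p + 2*p² (H(p) = (p² + p²) + p = 2*p² + p = p + 2*p²)
d(q((-4 - 1)*6, 24))/H(454) - 1055651/(-3376823) = (-371 - 60)/((454*(1 + 2*454))) - 1055651/(-3376823) = -431*1/(454*(1 + 908)) - 1055651*(-1/3376823) = -431/(454*909) + 1055651/3376823 = -431/412686 + 1055651/3376823 = 434196977873/1393567576578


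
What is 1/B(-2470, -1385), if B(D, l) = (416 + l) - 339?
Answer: -1/1308 ≈ -0.00076453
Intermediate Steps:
B(D, l) = 77 + l
1/B(-2470, -1385) = 1/(77 - 1385) = 1/(-1308) = -1/1308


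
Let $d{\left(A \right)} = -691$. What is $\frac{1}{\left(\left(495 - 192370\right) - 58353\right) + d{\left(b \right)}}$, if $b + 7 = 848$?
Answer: $- \frac{1}{250919} \approx -3.9853 \cdot 10^{-6}$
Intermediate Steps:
$b = 841$ ($b = -7 + 848 = 841$)
$\frac{1}{\left(\left(495 - 192370\right) - 58353\right) + d{\left(b \right)}} = \frac{1}{\left(\left(495 - 192370\right) - 58353\right) - 691} = \frac{1}{\left(-191875 - 58353\right) - 691} = \frac{1}{-250228 - 691} = \frac{1}{-250919} = - \frac{1}{250919}$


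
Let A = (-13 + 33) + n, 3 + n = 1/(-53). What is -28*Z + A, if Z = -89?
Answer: 132976/53 ≈ 2509.0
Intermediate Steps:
n = -160/53 (n = -3 + 1/(-53) = -3 - 1/53 = -160/53 ≈ -3.0189)
A = 900/53 (A = (-13 + 33) - 160/53 = 20 - 160/53 = 900/53 ≈ 16.981)
-28*Z + A = -28*(-89) + 900/53 = 2492 + 900/53 = 132976/53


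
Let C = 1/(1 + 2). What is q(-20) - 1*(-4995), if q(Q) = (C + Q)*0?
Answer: 4995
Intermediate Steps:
C = ⅓ (C = 1/3 = ⅓ ≈ 0.33333)
q(Q) = 0 (q(Q) = (⅓ + Q)*0 = 0)
q(-20) - 1*(-4995) = 0 - 1*(-4995) = 0 + 4995 = 4995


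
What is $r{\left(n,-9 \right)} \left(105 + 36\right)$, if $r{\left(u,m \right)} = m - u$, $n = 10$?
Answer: $-2679$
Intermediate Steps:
$r{\left(n,-9 \right)} \left(105 + 36\right) = \left(-9 - 10\right) \left(105 + 36\right) = \left(-9 - 10\right) 141 = \left(-19\right) 141 = -2679$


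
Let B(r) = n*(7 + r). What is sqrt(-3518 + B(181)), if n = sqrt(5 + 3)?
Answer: sqrt(-3518 + 376*sqrt(2)) ≈ 54.647*I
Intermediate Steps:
n = 2*sqrt(2) (n = sqrt(8) = 2*sqrt(2) ≈ 2.8284)
B(r) = 2*sqrt(2)*(7 + r) (B(r) = (2*sqrt(2))*(7 + r) = 2*sqrt(2)*(7 + r))
sqrt(-3518 + B(181)) = sqrt(-3518 + 2*sqrt(2)*(7 + 181)) = sqrt(-3518 + 2*sqrt(2)*188) = sqrt(-3518 + 376*sqrt(2))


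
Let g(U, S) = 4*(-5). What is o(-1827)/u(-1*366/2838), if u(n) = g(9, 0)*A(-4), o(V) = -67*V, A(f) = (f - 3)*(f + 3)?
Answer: -17487/20 ≈ -874.35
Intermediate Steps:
A(f) = (-3 + f)*(3 + f)
g(U, S) = -20
u(n) = -140 (u(n) = -20*(-9 + (-4)²) = -20*(-9 + 16) = -20*7 = -140)
o(-1827)/u(-1*366/2838) = -67*(-1827)/(-140) = 122409*(-1/140) = -17487/20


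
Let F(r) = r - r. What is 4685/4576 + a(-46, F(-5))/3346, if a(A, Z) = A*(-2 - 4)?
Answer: 8469493/7655648 ≈ 1.1063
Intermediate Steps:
F(r) = 0
a(A, Z) = -6*A (a(A, Z) = A*(-6) = -6*A)
4685/4576 + a(-46, F(-5))/3346 = 4685/4576 - 6*(-46)/3346 = 4685*(1/4576) + 276*(1/3346) = 4685/4576 + 138/1673 = 8469493/7655648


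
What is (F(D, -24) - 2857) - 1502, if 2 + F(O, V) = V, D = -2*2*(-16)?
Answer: -4385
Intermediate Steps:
D = 64 (D = -4*(-16) = 64)
F(O, V) = -2 + V
(F(D, -24) - 2857) - 1502 = ((-2 - 24) - 2857) - 1502 = (-26 - 2857) - 1502 = -2883 - 1502 = -4385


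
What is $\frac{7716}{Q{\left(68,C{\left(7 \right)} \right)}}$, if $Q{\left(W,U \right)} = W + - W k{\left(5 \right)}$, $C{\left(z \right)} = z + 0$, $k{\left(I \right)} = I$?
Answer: $- \frac{1929}{68} \approx -28.368$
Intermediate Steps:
$C{\left(z \right)} = z$
$Q{\left(W,U \right)} = - 4 W$ ($Q{\left(W,U \right)} = W + - W 5 = W - 5 W = - 4 W$)
$\frac{7716}{Q{\left(68,C{\left(7 \right)} \right)}} = \frac{7716}{\left(-4\right) 68} = \frac{7716}{-272} = 7716 \left(- \frac{1}{272}\right) = - \frac{1929}{68}$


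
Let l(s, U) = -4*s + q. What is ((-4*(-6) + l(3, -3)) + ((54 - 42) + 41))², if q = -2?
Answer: 3969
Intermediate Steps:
l(s, U) = -2 - 4*s (l(s, U) = -4*s - 2 = -2 - 4*s)
((-4*(-6) + l(3, -3)) + ((54 - 42) + 41))² = ((-4*(-6) + (-2 - 4*3)) + ((54 - 42) + 41))² = ((24 + (-2 - 12)) + (12 + 41))² = ((24 - 14) + 53)² = (10 + 53)² = 63² = 3969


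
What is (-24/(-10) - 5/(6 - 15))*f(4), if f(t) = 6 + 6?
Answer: 532/15 ≈ 35.467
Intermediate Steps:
f(t) = 12
(-24/(-10) - 5/(6 - 15))*f(4) = (-24/(-10) - 5/(6 - 15))*12 = (-24*(-1/10) - 5/(-9))*12 = (12/5 - 5*(-1/9))*12 = (12/5 + 5/9)*12 = (133/45)*12 = 532/15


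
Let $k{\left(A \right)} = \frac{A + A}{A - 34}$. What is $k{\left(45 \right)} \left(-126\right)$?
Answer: $- \frac{11340}{11} \approx -1030.9$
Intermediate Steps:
$k{\left(A \right)} = \frac{2 A}{-34 + A}$
$k{\left(45 \right)} \left(-126\right) = 2 \cdot 45 \frac{1}{-34 + 45} \left(-126\right) = 2 \cdot 45 \cdot \frac{1}{11} \left(-126\right) = \frac{90}{11} \left(-126\right) = - \frac{11340}{11}$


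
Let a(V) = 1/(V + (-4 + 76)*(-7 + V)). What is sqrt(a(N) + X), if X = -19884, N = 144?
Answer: I*sqrt(55321741738)/1668 ≈ 141.01*I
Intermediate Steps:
a(V) = 1/(-504 + 73*V) (a(V) = 1/(V + 72*(-7 + V)) = 1/(V + (-504 + 72*V)) = 1/(-504 + 73*V))
sqrt(a(N) + X) = sqrt(1/(-504 + 73*144) - 19884) = sqrt(1/(-504 + 10512) - 19884) = sqrt(1/10008 - 19884) = sqrt(-198999071/10008) = I*sqrt(55321741738)/1668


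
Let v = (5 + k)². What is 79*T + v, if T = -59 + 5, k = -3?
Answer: -4262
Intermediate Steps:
T = -54
v = 4 (v = (5 - 3)² = 2² = 4)
79*T + v = 79*(-54) + 4 = -4266 + 4 = -4262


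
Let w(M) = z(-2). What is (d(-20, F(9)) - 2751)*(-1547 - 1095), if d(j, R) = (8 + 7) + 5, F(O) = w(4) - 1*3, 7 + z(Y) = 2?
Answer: 7215302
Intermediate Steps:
z(Y) = -5 (z(Y) = -7 + 2 = -5)
w(M) = -5
F(O) = -8 (F(O) = -5 - 1*3 = -5 - 3 = -8)
d(j, R) = 20 (d(j, R) = 15 + 5 = 20)
(d(-20, F(9)) - 2751)*(-1547 - 1095) = (20 - 2751)*(-1547 - 1095) = -2731*(-2642) = 7215302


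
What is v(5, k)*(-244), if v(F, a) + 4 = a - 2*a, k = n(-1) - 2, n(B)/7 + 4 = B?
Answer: -8052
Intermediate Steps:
n(B) = -28 + 7*B
k = -37 (k = (-28 + 7*(-1)) - 2 = (-28 - 7) - 2 = -35 - 2 = -37)
v(F, a) = -4 - a (v(F, a) = -4 + (a - 2*a) = -4 - a)
v(5, k)*(-244) = (-4 - 1*(-37))*(-244) = (-4 + 37)*(-244) = 33*(-244) = -8052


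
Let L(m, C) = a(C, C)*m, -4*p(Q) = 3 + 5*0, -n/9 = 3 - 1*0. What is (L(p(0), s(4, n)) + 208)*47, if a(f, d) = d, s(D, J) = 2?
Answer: 19411/2 ≈ 9705.5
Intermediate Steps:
n = -27 (n = -9*(3 - 1*0) = -9*(3 + 0) = -9*3 = -27)
p(Q) = -3/4 (p(Q) = -(3 + 5*0)/4 = -(3 + 0)/4 = -1/4*3 = -3/4)
L(m, C) = C*m
(L(p(0), s(4, n)) + 208)*47 = (2*(-3/4) + 208)*47 = (-3/2 + 208)*47 = (413/2)*47 = 19411/2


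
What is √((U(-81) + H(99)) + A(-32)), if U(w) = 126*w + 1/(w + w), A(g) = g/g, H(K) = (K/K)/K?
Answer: I*√400076666/198 ≈ 101.02*I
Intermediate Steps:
H(K) = 1/K
A(g) = 1
U(w) = 1/(2*w) + 126*w (U(w) = 126*w + 1/(2*w) = 1/(2*w) + 126*w)
√((U(-81) + H(99)) + A(-32)) = √((((½)/(-81) + 126*(-81)) + 1/99) + 1) = √((((½)*(-1/81) - 10206) + 1/99) + 1) = √(((-1/162 - 10206) + 1/99) + 1) = √((-1653373/162 + 1/99) + 1) = √(-18187085/1782 + 1) = √(-18185303/1782) = I*√400076666/198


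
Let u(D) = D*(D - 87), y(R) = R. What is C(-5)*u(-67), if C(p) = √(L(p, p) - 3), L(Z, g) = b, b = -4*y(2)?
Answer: 10318*I*√11 ≈ 34221.0*I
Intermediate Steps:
b = -8 (b = -4*2 = -8)
L(Z, g) = -8
C(p) = I*√11 (C(p) = √(-8 - 3) = √(-11) = I*√11)
u(D) = D*(-87 + D)
C(-5)*u(-67) = (I*√11)*(-67*(-87 - 67)) = (I*√11)*(-67*(-154)) = (I*√11)*10318 = 10318*I*√11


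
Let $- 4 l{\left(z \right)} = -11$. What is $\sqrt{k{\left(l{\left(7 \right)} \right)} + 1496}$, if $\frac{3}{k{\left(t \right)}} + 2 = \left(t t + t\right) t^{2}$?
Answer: $\frac{2 \sqrt{2888418758}}{2779} \approx 38.679$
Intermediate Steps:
$l{\left(z \right)} = \frac{11}{4}$ ($l{\left(z \right)} = \left(- \frac{1}{4}\right) \left(-11\right) = \frac{11}{4}$)
$k{\left(t \right)} = \frac{3}{-2 + t^{2} \left(t + t^{2}\right)}$ ($k{\left(t \right)} = \frac{3}{-2 + \left(t t + t\right) t^{2}} = \frac{3}{-2 + \left(t^{2} + t\right) t^{2}} = \frac{3}{-2 + \left(t + t^{2}\right) t^{2}} = \frac{3}{-2 + t^{2} \left(t + t^{2}\right)}$)
$\sqrt{k{\left(l{\left(7 \right)} \right)} + 1496} = \sqrt{\frac{3}{-2 + \left(\frac{11}{4}\right)^{3} + \left(\frac{11}{4}\right)^{4}} + 1496} = \sqrt{\frac{3}{-2 + \frac{1331}{64} + \frac{14641}{256}} + 1496} = \sqrt{\frac{3}{\frac{19453}{256}} + 1496} = \sqrt{3 \cdot \frac{256}{19453} + 1496} = \sqrt{\frac{768}{19453} + 1496} = \sqrt{\frac{29102456}{19453}} = \frac{2 \sqrt{2888418758}}{2779}$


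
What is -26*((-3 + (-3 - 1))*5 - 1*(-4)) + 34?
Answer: 840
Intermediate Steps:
-26*((-3 + (-3 - 1))*5 - 1*(-4)) + 34 = -26*((-3 - 4)*5 + 4) + 34 = -26*(-7*5 + 4) + 34 = -26*(-35 + 4) + 34 = -26*(-31) + 34 = 806 + 34 = 840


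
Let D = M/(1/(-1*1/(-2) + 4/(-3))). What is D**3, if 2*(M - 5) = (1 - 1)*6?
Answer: -15625/216 ≈ -72.338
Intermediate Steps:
M = 5 (M = 5 + ((1 - 1)*6)/2 = 5 + (0*6)/2 = 5 + (1/2)*0 = 5 + 0 = 5)
D = -25/6 (D = 5/(1/(-1*1/(-2) + 4/(-3))) = 5/(1/(-1*(-1/2) + 4*(-1/3))) = 5/(1/(1/2 - 4/3)) = 5/(1/(-5/6)) = 5/(-6/5) = 5*(-5/6) = -25/6 ≈ -4.1667)
D**3 = (-25/6)**3 = -15625/216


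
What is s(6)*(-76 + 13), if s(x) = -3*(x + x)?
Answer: 2268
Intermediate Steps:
s(x) = -6*x
s(6)*(-76 + 13) = (-6*6)*(-76 + 13) = -36*(-63) = 2268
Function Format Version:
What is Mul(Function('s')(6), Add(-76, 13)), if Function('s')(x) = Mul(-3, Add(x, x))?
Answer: 2268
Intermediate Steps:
Function('s')(x) = Mul(-6, x) (Function('s')(x) = Mul(-3, Mul(2, x)) = Mul(-6, x))
Mul(Function('s')(6), Add(-76, 13)) = Mul(Mul(-6, 6), Add(-76, 13)) = Mul(-36, -63) = 2268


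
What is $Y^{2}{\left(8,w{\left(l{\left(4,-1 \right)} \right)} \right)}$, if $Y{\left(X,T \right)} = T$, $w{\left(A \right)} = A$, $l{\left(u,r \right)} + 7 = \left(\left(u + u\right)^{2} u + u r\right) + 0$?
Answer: $60025$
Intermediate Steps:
$l{\left(u,r \right)} = -7 + 4 u^{3} + r u$ ($l{\left(u,r \right)} = -7 + \left(\left(\left(u + u\right)^{2} u + u r\right) + 0\right) = -7 + \left(\left(\left(2 u\right)^{2} u + r u\right) + 0\right) = -7 + \left(\left(4 u^{2} u + r u\right) + 0\right) = -7 + \left(\left(4 u^{3} + r u\right) + 0\right) = -7 + \left(4 u^{3} + r u\right) = -7 + 4 u^{3} + r u$)
$Y^{2}{\left(8,w{\left(l{\left(4,-1 \right)} \right)} \right)} = \left(-7 + 4 \cdot 4^{3} - 4\right)^{2} = \left(-7 + 4 \cdot 64 - 4\right)^{2} = \left(-7 + 256 - 4\right)^{2} = 245^{2} = 60025$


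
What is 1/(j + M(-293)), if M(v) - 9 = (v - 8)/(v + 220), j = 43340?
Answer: 73/3164778 ≈ 2.3066e-5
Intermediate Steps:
M(v) = 9 + (-8 + v)/(220 + v) (M(v) = 9 + (v - 8)/(v + 220) = 9 + (-8 + v)/(220 + v))
1/(j + M(-293)) = 1/(43340 + 2*(986 + 5*(-293))/(220 - 293)) = 1/(43340 + 2*(986 - 1465)/(-73)) = 1/(43340 + 2*(-1/73)*(-479)) = 1/(43340 + 958/73) = 1/(3164778/73) = 73/3164778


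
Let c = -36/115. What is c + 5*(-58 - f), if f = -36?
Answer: -12686/115 ≈ -110.31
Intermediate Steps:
c = -36/115 (c = -36*1/115 = -36/115 ≈ -0.31304)
c + 5*(-58 - f) = -36/115 + 5*(-58 - 1*(-36)) = -36/115 + 5*(-58 + 36) = -36/115 + 5*(-22) = -36/115 - 110 = -12686/115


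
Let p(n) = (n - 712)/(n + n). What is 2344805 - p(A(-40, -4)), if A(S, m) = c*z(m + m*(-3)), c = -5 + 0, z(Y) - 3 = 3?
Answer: 70343779/30 ≈ 2.3448e+6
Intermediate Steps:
z(Y) = 6 (z(Y) = 3 + 3 = 6)
c = -5
A(S, m) = -30 (A(S, m) = -5*6 = -30)
p(n) = (-712 + n)/(2*n) (p(n) = (-712 + n)/((2*n)) = (-712 + n)*(1/(2*n)) = (-712 + n)/(2*n))
2344805 - p(A(-40, -4)) = 2344805 - (-712 - 30)/(2*(-30)) = 2344805 - (-1)*(-742)/(2*30) = 2344805 - 1*371/30 = 2344805 - 371/30 = 70343779/30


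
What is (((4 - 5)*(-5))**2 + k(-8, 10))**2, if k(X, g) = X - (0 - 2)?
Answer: 361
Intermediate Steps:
k(X, g) = 2 + X (k(X, g) = X - 1*(-2) = X + 2 = 2 + X)
(((4 - 5)*(-5))**2 + k(-8, 10))**2 = (((4 - 5)*(-5))**2 + (2 - 8))**2 = ((-1*(-5))**2 - 6)**2 = (5**2 - 6)**2 = (25 - 6)**2 = 19**2 = 361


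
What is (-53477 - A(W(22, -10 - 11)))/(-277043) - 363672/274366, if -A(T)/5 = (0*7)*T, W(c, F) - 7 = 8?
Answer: -43040255657/38005589869 ≈ -1.1325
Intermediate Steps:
W(c, F) = 15 (W(c, F) = 7 + 8 = 15)
A(T) = 0 (A(T) = -5*0*7*T = -0*T = -5*0 = 0)
(-53477 - A(W(22, -10 - 11)))/(-277043) - 363672/274366 = (-53477 - 1*0)/(-277043) - 363672/274366 = (-53477 + 0)*(-1/277043) - 363672*1/274366 = -53477*(-1/277043) - 181836/137183 = 53477/277043 - 181836/137183 = -43040255657/38005589869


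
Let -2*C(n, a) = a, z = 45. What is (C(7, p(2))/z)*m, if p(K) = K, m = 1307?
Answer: -1307/45 ≈ -29.044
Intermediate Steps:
C(n, a) = -a/2
(C(7, p(2))/z)*m = (-½*2/45)*1307 = -1*1/45*1307 = -1/45*1307 = -1307/45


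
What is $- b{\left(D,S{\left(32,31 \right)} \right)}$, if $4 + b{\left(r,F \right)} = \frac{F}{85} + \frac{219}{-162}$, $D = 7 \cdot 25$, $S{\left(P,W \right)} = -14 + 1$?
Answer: $\frac{25267}{4590} \approx 5.5048$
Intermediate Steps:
$S{\left(P,W \right)} = -13$
$D = 175$
$b{\left(r,F \right)} = - \frac{289}{54} + \frac{F}{85}$ ($b{\left(r,F \right)} = -4 + \left(\frac{F}{85} + \frac{219}{-162}\right) = -4 + \left(F \frac{1}{85} + 219 \left(- \frac{1}{162}\right)\right) = -4 + \left(\frac{F}{85} - \frac{73}{54}\right) = -4 + \left(- \frac{73}{54} + \frac{F}{85}\right) = - \frac{289}{54} + \frac{F}{85}$)
$- b{\left(D,S{\left(32,31 \right)} \right)} = - (- \frac{289}{54} + \frac{1}{85} \left(-13\right)) = - (- \frac{289}{54} - \frac{13}{85}) = \left(-1\right) \left(- \frac{25267}{4590}\right) = \frac{25267}{4590}$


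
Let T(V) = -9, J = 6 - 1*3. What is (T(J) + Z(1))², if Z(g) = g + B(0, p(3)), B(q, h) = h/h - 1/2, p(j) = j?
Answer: 225/4 ≈ 56.250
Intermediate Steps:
B(q, h) = ½ (B(q, h) = 1 - 1*½ = 1 - ½ = ½)
J = 3 (J = 6 - 3 = 3)
Z(g) = ½ + g (Z(g) = g + ½ = ½ + g)
(T(J) + Z(1))² = (-9 + (½ + 1))² = (-9 + 3/2)² = (-15/2)² = 225/4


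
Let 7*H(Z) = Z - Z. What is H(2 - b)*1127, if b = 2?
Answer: 0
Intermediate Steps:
H(Z) = 0 (H(Z) = (Z - Z)/7 = (⅐)*0 = 0)
H(2 - b)*1127 = 0*1127 = 0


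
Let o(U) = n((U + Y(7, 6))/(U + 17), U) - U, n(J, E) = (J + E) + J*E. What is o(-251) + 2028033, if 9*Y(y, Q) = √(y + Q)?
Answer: 237248486/117 + 125*√13/1053 ≈ 2.0278e+6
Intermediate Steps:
Y(y, Q) = √(Q + y)/9 (Y(y, Q) = √(y + Q)/9 = √(Q + y)/9)
n(J, E) = E + J + E*J (n(J, E) = (E + J) + E*J = E + J + E*J)
o(U) = (U + √13/9)/(17 + U) + U*(U + √13/9)/(17 + U) (o(U) = (U + (U + √(6 + 7)/9)/(U + 17) + U*((U + √(6 + 7)/9)/(U + 17))) - U = (U + (U + √13/9)/(17 + U) + U*((U + √13/9)/(17 + U))) - U = (U + (U + √13/9)/(17 + U) + U*(U + √13/9)/(17 + U)) - U = (U + √13/9)/(17 + U) + U*(U + √13/9)/(17 + U))
o(-251) + 2028033 = (√13 + 9*(-251) - 251*(√13 + 9*(-251)))/(9*(17 - 251)) + 2028033 = (⅑)*(√13 - 2259 - 251*(√13 - 2259))/(-234) + 2028033 = (⅑)*(-1/234)*(√13 - 2259 - 251*(-2259 + √13)) + 2028033 = (⅑)*(-1/234)*(√13 - 2259 + (567009 - 251*√13)) + 2028033 = (⅑)*(-1/234)*(564750 - 250*√13) + 2028033 = (-31375/117 + 125*√13/1053) + 2028033 = 237248486/117 + 125*√13/1053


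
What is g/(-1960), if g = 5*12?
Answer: -3/98 ≈ -0.030612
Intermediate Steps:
g = 60
g/(-1960) = 60/(-1960) = -1/1960*60 = -3/98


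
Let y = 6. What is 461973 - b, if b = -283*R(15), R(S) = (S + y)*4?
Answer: 485745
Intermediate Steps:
R(S) = 24 + 4*S (R(S) = (S + 6)*4 = (6 + S)*4 = 24 + 4*S)
b = -23772 (b = -283*(24 + 4*15) = -283*(24 + 60) = -283*84 = -23772)
461973 - b = 461973 - 1*(-23772) = 461973 + 23772 = 485745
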